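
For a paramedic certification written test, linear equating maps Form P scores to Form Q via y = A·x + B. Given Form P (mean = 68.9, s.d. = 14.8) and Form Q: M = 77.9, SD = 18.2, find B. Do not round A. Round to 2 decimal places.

A = SD_Y / SD_X = 18.2 / 14.8 = 1.229730
B = M_Y − A·M_X = 77.9 − 1.229730 × 68.9 = -6.83

-6.83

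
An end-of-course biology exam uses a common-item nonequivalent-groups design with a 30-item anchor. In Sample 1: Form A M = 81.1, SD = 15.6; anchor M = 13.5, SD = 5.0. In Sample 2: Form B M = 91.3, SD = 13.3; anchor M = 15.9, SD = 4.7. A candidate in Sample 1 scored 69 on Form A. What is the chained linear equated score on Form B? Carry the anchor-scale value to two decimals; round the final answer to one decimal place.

73.5

Form A → anchor (Sample 1): v = (5.0/15.6)(69 − 81.1) + 13.5 = 9.62
anchor → Form B (Sample 2): y = (13.3/4.7)(9.62 − 15.9) + 91.3 = 73.5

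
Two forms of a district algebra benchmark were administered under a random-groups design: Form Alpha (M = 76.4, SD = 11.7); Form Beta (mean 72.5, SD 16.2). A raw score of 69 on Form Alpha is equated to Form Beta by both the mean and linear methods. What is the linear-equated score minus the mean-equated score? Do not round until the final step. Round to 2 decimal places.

-2.85

Mean-equated: 69 + (72.5 − 76.4) = 65.10
Linear-equated: (16.2/11.7)(69 − 76.4) + 72.5 = 62.254
Difference = 62.254 − 65.10 = -2.85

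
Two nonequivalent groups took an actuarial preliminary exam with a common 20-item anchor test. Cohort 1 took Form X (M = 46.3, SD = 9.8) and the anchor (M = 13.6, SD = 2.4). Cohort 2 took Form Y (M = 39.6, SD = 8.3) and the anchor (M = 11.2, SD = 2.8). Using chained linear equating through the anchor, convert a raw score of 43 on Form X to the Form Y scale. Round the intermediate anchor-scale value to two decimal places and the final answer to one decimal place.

Form X → anchor (Cohort 1): v = (2.4/9.8)(43 − 46.3) + 13.6 = 12.79
anchor → Form Y (Cohort 2): y = (8.3/2.8)(12.79 − 11.2) + 39.6 = 44.3

44.3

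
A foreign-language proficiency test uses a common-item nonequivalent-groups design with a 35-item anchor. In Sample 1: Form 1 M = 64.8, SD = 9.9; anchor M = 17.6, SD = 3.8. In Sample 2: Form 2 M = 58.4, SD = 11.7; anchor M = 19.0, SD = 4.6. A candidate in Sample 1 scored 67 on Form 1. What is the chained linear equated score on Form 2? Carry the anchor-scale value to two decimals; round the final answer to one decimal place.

Form 1 → anchor (Sample 1): v = (3.8/9.9)(67 − 64.8) + 17.6 = 18.44
anchor → Form 2 (Sample 2): y = (11.7/4.6)(18.44 − 19.0) + 58.4 = 57.0

57.0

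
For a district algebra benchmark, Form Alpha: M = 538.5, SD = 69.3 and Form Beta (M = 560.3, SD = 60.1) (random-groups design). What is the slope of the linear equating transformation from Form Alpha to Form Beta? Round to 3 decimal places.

0.867

A = SD_Y / SD_X = 60.1 / 69.3 = 0.867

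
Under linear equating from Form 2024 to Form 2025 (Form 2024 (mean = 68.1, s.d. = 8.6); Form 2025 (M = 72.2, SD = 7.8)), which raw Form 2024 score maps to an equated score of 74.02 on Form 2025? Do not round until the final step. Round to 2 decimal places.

70.11

Invert y = (SD_Y/SD_X)(x − M_X) + M_Y:
x = (SD_X/SD_Y)(y − M_Y) + M_X = (8.6/7.8)(74.02 − 72.2) + 68.1
x = 1.102564 × 1.820 + 68.1 = 70.11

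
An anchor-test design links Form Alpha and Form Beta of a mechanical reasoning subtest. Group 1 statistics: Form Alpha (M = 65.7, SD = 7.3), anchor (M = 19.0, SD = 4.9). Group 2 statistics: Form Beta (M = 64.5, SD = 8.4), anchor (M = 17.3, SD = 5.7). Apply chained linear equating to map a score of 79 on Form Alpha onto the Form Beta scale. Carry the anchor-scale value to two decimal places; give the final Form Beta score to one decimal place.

80.2

Form Alpha → anchor (Group 1): v = (4.9/7.3)(79 − 65.7) + 19.0 = 27.93
anchor → Form Beta (Group 2): y = (8.4/5.7)(27.93 − 17.3) + 64.5 = 80.2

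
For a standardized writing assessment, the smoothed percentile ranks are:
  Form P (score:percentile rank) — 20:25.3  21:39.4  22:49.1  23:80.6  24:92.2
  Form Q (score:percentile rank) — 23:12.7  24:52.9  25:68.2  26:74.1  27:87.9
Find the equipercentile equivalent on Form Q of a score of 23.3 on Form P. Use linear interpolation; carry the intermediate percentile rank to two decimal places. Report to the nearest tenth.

PR of 23.3 on Form P: 80.6 + (23.3 − 23)/(24 − 23) × (92.2 − 80.6) = 84.08
On Form Q, PR 84.08 falls between score 26 (PR 74.1) and 27 (PR 87.9).
Interpolate: 26 + (84.08 − 74.1)/(87.9 − 74.1) × (27 − 26) = 26.7

26.7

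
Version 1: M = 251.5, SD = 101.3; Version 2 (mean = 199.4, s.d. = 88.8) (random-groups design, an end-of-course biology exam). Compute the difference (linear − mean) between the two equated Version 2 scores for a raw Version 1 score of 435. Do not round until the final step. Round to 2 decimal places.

Mean-equated: 435 + (199.4 − 251.5) = 382.90
Linear-equated: (88.8/101.3)(435 − 251.5) + 199.4 = 360.257
Difference = 360.257 − 382.90 = -22.64

-22.64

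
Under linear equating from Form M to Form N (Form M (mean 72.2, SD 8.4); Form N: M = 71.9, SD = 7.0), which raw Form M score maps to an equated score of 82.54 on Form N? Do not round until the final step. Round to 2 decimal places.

84.97

Invert y = (SD_Y/SD_X)(x − M_X) + M_Y:
x = (SD_X/SD_Y)(y − M_Y) + M_X = (8.4/7.0)(82.54 − 71.9) + 72.2
x = 1.200000 × 10.640 + 72.2 = 84.97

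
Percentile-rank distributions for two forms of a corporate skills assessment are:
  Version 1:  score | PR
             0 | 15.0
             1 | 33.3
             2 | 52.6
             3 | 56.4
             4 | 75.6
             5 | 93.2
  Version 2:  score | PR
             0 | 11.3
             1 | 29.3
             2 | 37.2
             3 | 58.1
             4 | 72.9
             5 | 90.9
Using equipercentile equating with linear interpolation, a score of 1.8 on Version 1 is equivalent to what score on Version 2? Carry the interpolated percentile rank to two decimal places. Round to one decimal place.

PR of 1.8 on Version 1: 33.3 + (1.8 − 1)/(2 − 1) × (52.6 − 33.3) = 48.74
On Version 2, PR 48.74 falls between score 2 (PR 37.2) and 3 (PR 58.1).
Interpolate: 2 + (48.74 − 37.2)/(58.1 − 37.2) × (3 − 2) = 2.6

2.6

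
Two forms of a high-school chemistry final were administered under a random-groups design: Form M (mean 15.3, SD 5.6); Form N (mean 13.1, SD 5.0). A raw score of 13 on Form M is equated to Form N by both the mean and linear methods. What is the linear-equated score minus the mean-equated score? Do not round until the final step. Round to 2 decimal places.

0.25

Mean-equated: 13 + (13.1 − 15.3) = 10.80
Linear-equated: (5.0/5.6)(13 − 15.3) + 13.1 = 11.046
Difference = 11.046 − 10.80 = 0.25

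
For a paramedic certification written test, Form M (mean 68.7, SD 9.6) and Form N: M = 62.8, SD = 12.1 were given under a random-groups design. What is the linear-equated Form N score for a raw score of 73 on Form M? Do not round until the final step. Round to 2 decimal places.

68.22

Linear equating: y = (SD_Y/SD_X)(x − M_X) + M_Y
y = (12.1/9.6)(73 − 68.7) + 62.8
y = 1.260417 × 4.3 + 62.8 = 5.4198 + 62.8 = 68.22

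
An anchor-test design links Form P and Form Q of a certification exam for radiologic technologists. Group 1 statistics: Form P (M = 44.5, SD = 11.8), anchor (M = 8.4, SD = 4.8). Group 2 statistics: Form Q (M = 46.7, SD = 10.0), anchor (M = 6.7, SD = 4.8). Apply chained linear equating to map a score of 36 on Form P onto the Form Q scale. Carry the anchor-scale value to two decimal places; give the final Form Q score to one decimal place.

Form P → anchor (Group 1): v = (4.8/11.8)(36 − 44.5) + 8.4 = 4.94
anchor → Form Q (Group 2): y = (10.0/4.8)(4.94 − 6.7) + 46.7 = 43.0

43.0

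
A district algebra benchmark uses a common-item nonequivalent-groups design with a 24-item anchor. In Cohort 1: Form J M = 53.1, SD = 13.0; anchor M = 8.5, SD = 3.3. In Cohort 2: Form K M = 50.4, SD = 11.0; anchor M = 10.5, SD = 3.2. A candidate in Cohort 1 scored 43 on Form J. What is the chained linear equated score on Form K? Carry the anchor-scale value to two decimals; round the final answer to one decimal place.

Form J → anchor (Cohort 1): v = (3.3/13.0)(43 − 53.1) + 8.5 = 5.94
anchor → Form K (Cohort 2): y = (11.0/3.2)(5.94 − 10.5) + 50.4 = 34.7

34.7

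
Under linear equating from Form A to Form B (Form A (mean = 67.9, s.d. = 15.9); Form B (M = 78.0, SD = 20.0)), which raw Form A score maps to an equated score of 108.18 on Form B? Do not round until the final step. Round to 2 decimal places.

91.89

Invert y = (SD_Y/SD_X)(x − M_X) + M_Y:
x = (SD_X/SD_Y)(y − M_Y) + M_X = (15.9/20.0)(108.18 − 78.0) + 67.9
x = 0.795000 × 30.180 + 67.9 = 91.89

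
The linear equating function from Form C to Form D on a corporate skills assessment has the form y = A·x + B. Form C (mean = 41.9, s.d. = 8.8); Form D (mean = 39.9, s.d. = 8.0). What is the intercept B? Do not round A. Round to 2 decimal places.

1.81

A = SD_Y / SD_X = 8.0 / 8.8 = 0.909091
B = M_Y − A·M_X = 39.9 − 0.909091 × 41.9 = 1.81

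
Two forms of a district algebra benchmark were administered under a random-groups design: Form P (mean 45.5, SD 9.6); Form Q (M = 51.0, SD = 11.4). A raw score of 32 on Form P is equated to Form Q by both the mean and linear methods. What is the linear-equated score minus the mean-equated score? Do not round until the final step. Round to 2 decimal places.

Mean-equated: 32 + (51.0 − 45.5) = 37.50
Linear-equated: (11.4/9.6)(32 − 45.5) + 51.0 = 34.969
Difference = 34.969 − 37.50 = -2.53

-2.53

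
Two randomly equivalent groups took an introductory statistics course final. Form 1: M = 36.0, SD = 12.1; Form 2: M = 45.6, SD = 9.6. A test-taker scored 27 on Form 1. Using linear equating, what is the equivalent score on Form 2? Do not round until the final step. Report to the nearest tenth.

38.5

Linear equating: y = (SD_Y/SD_X)(x − M_X) + M_Y
y = (9.6/12.1)(27 − 36.0) + 45.6
y = 0.793388 × -9.0 + 45.6 = -7.1405 + 45.6 = 38.5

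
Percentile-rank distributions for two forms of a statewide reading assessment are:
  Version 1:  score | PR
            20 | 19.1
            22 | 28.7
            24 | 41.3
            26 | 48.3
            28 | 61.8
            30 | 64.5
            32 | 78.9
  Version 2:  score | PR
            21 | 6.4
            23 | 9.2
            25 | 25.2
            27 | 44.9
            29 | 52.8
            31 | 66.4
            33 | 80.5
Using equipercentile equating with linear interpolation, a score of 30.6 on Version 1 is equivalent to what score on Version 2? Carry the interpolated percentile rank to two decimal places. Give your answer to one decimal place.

31.3

PR of 30.6 on Version 1: 64.5 + (30.6 − 30)/(32 − 30) × (78.9 − 64.5) = 68.82
On Version 2, PR 68.82 falls between score 31 (PR 66.4) and 33 (PR 80.5).
Interpolate: 31 + (68.82 − 66.4)/(80.5 − 66.4) × (33 − 31) = 31.3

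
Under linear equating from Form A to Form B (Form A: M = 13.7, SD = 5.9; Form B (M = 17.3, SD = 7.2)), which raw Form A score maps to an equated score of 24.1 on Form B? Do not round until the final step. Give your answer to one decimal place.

19.3

Invert y = (SD_Y/SD_X)(x − M_X) + M_Y:
x = (SD_X/SD_Y)(y − M_Y) + M_X = (5.9/7.2)(24.1 − 17.3) + 13.7
x = 0.819444 × 6.800 + 13.7 = 19.3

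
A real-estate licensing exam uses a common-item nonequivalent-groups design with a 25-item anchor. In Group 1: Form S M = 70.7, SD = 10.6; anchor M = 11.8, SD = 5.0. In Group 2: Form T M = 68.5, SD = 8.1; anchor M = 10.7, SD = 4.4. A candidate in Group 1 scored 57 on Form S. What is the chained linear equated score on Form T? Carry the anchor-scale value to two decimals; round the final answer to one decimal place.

Form S → anchor (Group 1): v = (5.0/10.6)(57 − 70.7) + 11.8 = 5.34
anchor → Form T (Group 2): y = (8.1/4.4)(5.34 − 10.7) + 68.5 = 58.6

58.6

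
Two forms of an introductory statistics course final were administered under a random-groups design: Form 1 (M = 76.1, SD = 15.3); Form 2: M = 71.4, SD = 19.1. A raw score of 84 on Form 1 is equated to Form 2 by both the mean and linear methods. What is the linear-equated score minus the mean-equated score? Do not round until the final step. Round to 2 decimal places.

1.96

Mean-equated: 84 + (71.4 − 76.1) = 79.30
Linear-equated: (19.1/15.3)(84 − 76.1) + 71.4 = 81.262
Difference = 81.262 − 79.30 = 1.96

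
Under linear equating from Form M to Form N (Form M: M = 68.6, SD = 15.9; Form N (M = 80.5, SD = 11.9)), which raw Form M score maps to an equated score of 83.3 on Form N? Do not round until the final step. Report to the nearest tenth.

Invert y = (SD_Y/SD_X)(x − M_X) + M_Y:
x = (SD_X/SD_Y)(y − M_Y) + M_X = (15.9/11.9)(83.3 − 80.5) + 68.6
x = 1.336134 × 2.800 + 68.6 = 72.3

72.3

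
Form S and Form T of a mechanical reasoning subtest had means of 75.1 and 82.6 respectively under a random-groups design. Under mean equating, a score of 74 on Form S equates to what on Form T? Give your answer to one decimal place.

81.5

Mean equating: y = x + (M_Y − M_X) = 74 + (82.6 − 75.1) = 81.5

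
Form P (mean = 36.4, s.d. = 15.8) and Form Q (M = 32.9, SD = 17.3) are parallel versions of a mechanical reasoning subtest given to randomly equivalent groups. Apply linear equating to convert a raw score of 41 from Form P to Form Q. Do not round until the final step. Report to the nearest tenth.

Linear equating: y = (SD_Y/SD_X)(x − M_X) + M_Y
y = (17.3/15.8)(41 − 36.4) + 32.9
y = 1.094937 × 4.6 + 32.9 = 5.0367 + 32.9 = 37.9

37.9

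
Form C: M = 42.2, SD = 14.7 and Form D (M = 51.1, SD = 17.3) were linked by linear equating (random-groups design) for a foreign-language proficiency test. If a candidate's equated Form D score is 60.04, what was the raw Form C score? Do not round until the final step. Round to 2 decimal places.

Invert y = (SD_Y/SD_X)(x − M_X) + M_Y:
x = (SD_X/SD_Y)(y − M_Y) + M_X = (14.7/17.3)(60.04 − 51.1) + 42.2
x = 0.849711 × 8.940 + 42.2 = 49.80

49.80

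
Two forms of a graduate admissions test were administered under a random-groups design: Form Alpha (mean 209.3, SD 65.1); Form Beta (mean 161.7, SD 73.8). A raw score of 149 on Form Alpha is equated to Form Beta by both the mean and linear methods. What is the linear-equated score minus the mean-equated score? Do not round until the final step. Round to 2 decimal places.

-8.06

Mean-equated: 149 + (161.7 − 209.3) = 101.40
Linear-equated: (73.8/65.1)(149 − 209.3) + 161.7 = 93.341
Difference = 93.341 − 101.40 = -8.06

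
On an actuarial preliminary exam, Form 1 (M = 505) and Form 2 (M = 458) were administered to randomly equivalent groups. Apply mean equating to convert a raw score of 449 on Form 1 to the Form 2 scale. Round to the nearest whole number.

Mean equating: y = x + (M_Y − M_X) = 449 + (458 − 505) = 402

402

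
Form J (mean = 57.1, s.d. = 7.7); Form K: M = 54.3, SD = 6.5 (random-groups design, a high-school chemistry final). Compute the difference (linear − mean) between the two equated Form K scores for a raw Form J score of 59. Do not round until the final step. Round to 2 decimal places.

Mean-equated: 59 + (54.3 − 57.1) = 56.20
Linear-equated: (6.5/7.7)(59 − 57.1) + 54.3 = 55.904
Difference = 55.904 − 56.20 = -0.30

-0.30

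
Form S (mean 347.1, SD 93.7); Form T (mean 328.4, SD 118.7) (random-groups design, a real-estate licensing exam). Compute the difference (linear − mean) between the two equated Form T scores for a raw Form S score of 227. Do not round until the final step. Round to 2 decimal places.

Mean-equated: 227 + (328.4 − 347.1) = 208.30
Linear-equated: (118.7/93.7)(227 − 347.1) + 328.4 = 176.256
Difference = 176.256 − 208.30 = -32.04

-32.04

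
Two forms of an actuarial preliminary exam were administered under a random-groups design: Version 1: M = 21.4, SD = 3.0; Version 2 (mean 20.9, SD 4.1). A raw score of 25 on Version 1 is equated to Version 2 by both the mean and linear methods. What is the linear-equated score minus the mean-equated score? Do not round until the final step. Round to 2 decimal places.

Mean-equated: 25 + (20.9 − 21.4) = 24.50
Linear-equated: (4.1/3.0)(25 − 21.4) + 20.9 = 25.820
Difference = 25.820 − 24.50 = 1.32

1.32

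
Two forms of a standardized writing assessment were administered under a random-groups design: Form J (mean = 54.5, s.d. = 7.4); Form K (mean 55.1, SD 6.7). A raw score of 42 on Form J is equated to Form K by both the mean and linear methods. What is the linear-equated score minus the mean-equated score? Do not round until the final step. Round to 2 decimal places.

Mean-equated: 42 + (55.1 − 54.5) = 42.60
Linear-equated: (6.7/7.4)(42 − 54.5) + 55.1 = 43.782
Difference = 43.782 − 42.60 = 1.18

1.18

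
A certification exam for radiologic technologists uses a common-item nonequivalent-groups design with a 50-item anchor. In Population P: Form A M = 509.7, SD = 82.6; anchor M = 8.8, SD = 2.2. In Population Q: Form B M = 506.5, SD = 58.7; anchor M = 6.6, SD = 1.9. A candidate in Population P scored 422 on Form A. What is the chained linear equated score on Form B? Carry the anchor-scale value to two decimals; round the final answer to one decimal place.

502.2

Form A → anchor (Population P): v = (2.2/82.6)(422 − 509.7) + 8.8 = 6.46
anchor → Form B (Population Q): y = (58.7/1.9)(6.46 − 6.6) + 506.5 = 502.2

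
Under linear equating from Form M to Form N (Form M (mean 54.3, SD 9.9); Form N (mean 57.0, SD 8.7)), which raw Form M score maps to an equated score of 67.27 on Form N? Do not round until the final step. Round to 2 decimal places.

Invert y = (SD_Y/SD_X)(x − M_X) + M_Y:
x = (SD_X/SD_Y)(y − M_Y) + M_X = (9.9/8.7)(67.27 − 57.0) + 54.3
x = 1.137931 × 10.270 + 54.3 = 65.99

65.99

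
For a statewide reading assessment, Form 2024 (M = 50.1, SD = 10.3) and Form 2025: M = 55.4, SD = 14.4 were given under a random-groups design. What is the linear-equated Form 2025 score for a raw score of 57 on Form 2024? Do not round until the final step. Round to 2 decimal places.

Linear equating: y = (SD_Y/SD_X)(x − M_X) + M_Y
y = (14.4/10.3)(57 − 50.1) + 55.4
y = 1.398058 × 6.9 + 55.4 = 9.6466 + 55.4 = 65.05

65.05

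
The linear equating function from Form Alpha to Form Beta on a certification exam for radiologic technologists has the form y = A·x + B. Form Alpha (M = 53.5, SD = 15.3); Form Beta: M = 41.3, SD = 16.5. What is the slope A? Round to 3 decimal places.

1.078

A = SD_Y / SD_X = 16.5 / 15.3 = 1.078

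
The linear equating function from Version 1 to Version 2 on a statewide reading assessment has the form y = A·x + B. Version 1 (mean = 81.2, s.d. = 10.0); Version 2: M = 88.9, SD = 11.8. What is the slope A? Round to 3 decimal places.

A = SD_Y / SD_X = 11.8 / 10.0 = 1.180

1.180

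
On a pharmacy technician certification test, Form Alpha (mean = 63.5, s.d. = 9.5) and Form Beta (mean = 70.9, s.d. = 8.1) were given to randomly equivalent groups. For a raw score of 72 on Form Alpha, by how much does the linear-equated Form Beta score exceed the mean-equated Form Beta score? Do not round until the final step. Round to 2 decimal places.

Mean-equated: 72 + (70.9 − 63.5) = 79.40
Linear-equated: (8.1/9.5)(72 − 63.5) + 70.9 = 78.147
Difference = 78.147 − 79.40 = -1.25

-1.25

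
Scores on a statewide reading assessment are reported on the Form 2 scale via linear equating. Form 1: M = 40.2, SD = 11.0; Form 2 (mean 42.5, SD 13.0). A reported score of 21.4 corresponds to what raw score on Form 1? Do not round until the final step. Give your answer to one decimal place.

22.3

Invert y = (SD_Y/SD_X)(x − M_X) + M_Y:
x = (SD_X/SD_Y)(y − M_Y) + M_X = (11.0/13.0)(21.4 − 42.5) + 40.2
x = 0.846154 × -21.100 + 40.2 = 22.3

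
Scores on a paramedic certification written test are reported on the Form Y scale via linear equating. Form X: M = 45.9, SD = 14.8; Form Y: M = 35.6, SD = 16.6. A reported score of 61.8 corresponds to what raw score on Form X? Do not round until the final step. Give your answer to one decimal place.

69.3

Invert y = (SD_Y/SD_X)(x − M_X) + M_Y:
x = (SD_X/SD_Y)(y − M_Y) + M_X = (14.8/16.6)(61.8 − 35.6) + 45.9
x = 0.891566 × 26.200 + 45.9 = 69.3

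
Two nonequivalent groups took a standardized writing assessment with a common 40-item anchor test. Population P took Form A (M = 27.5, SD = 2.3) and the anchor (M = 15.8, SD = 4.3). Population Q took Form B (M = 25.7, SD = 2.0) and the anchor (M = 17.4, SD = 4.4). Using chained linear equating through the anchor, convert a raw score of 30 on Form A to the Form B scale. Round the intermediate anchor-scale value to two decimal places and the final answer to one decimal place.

Form A → anchor (Population P): v = (4.3/2.3)(30 − 27.5) + 15.8 = 20.47
anchor → Form B (Population Q): y = (2.0/4.4)(20.47 − 17.4) + 25.7 = 27.1

27.1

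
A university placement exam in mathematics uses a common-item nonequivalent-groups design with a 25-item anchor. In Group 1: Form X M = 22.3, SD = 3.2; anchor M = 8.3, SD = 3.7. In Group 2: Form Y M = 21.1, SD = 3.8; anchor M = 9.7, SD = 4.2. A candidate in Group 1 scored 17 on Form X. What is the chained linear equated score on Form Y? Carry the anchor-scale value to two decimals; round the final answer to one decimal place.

Form X → anchor (Group 1): v = (3.7/3.2)(17 − 22.3) + 8.3 = 2.17
anchor → Form Y (Group 2): y = (3.8/4.2)(2.17 − 9.7) + 21.1 = 14.3

14.3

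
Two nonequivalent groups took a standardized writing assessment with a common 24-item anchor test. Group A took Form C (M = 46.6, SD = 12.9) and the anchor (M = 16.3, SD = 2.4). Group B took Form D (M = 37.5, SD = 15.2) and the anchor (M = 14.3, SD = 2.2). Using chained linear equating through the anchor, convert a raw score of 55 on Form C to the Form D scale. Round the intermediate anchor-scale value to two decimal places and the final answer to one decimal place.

Form C → anchor (Group A): v = (2.4/12.9)(55 − 46.6) + 16.3 = 17.86
anchor → Form D (Group B): y = (15.2/2.2)(17.86 − 14.3) + 37.5 = 62.1

62.1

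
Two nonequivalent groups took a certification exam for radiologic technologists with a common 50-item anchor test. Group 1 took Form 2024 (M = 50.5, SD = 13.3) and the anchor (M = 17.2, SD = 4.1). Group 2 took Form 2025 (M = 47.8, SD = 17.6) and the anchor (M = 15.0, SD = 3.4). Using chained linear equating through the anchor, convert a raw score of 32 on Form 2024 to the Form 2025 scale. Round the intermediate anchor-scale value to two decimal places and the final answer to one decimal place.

Form 2024 → anchor (Group 1): v = (4.1/13.3)(32 − 50.5) + 17.2 = 11.50
anchor → Form 2025 (Group 2): y = (17.6/3.4)(11.50 − 15.0) + 47.8 = 29.7

29.7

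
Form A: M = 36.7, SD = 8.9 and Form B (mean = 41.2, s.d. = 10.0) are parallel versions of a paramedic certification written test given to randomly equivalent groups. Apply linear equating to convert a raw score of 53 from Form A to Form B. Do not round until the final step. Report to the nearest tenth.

Linear equating: y = (SD_Y/SD_X)(x − M_X) + M_Y
y = (10.0/8.9)(53 − 36.7) + 41.2
y = 1.123596 × 16.3 + 41.2 = 18.3146 + 41.2 = 59.5

59.5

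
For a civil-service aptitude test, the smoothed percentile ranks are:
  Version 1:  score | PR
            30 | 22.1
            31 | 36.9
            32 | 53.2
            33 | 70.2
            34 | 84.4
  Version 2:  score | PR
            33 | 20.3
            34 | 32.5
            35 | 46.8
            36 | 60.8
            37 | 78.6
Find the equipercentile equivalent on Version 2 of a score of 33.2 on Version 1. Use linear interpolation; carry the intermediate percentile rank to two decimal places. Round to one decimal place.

PR of 33.2 on Version 1: 70.2 + (33.2 − 33)/(34 − 33) × (84.4 − 70.2) = 73.04
On Version 2, PR 73.04 falls between score 36 (PR 60.8) and 37 (PR 78.6).
Interpolate: 36 + (73.04 − 60.8)/(78.6 − 60.8) × (37 − 36) = 36.7

36.7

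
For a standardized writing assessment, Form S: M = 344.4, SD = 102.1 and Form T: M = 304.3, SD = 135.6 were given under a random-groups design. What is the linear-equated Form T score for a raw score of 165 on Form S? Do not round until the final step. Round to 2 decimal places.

66.04

Linear equating: y = (SD_Y/SD_X)(x − M_X) + M_Y
y = (135.6/102.1)(165 − 344.4) + 304.3
y = 1.328110 × -179.4 + 304.3 = -238.2629 + 304.3 = 66.04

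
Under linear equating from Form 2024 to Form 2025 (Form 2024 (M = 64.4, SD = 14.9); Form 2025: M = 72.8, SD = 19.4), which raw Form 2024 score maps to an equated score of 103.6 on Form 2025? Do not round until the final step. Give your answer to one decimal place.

88.1

Invert y = (SD_Y/SD_X)(x − M_X) + M_Y:
x = (SD_X/SD_Y)(y − M_Y) + M_X = (14.9/19.4)(103.6 − 72.8) + 64.4
x = 0.768041 × 30.800 + 64.4 = 88.1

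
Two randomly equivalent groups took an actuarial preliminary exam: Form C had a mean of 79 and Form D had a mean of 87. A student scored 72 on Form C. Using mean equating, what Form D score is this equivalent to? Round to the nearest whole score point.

80

Mean equating: y = x + (M_Y − M_X) = 72 + (87 − 79) = 80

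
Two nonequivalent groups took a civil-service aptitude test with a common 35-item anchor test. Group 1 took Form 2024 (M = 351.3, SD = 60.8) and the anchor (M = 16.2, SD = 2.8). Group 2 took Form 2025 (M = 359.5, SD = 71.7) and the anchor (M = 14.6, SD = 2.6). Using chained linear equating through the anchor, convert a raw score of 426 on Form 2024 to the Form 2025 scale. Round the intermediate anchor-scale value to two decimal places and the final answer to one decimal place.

Form 2024 → anchor (Group 1): v = (2.8/60.8)(426 − 351.3) + 16.2 = 19.64
anchor → Form 2025 (Group 2): y = (71.7/2.6)(19.64 − 14.6) + 359.5 = 498.5

498.5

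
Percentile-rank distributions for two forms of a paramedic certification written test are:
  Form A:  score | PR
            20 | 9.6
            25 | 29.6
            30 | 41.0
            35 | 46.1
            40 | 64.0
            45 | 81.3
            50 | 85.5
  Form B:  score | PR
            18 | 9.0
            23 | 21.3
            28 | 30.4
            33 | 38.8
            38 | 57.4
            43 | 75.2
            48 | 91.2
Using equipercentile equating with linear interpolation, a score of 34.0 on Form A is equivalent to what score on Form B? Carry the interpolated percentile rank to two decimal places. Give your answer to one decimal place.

34.7

PR of 34.0 on Form A: 41.0 + (34.0 − 30)/(35 − 30) × (46.1 − 41.0) = 45.08
On Form B, PR 45.08 falls between score 33 (PR 38.8) and 38 (PR 57.4).
Interpolate: 33 + (45.08 − 38.8)/(57.4 − 38.8) × (38 − 33) = 34.7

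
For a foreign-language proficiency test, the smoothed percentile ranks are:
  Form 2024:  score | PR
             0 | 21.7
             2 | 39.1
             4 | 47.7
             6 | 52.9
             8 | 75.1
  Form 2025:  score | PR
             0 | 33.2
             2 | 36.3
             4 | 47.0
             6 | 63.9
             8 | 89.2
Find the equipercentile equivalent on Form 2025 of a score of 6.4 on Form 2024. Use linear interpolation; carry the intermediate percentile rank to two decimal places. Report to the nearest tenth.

5.2

PR of 6.4 on Form 2024: 52.9 + (6.4 − 6)/(8 − 6) × (75.1 − 52.9) = 57.34
On Form 2025, PR 57.34 falls between score 4 (PR 47.0) and 6 (PR 63.9).
Interpolate: 4 + (57.34 − 47.0)/(63.9 − 47.0) × (6 − 4) = 5.2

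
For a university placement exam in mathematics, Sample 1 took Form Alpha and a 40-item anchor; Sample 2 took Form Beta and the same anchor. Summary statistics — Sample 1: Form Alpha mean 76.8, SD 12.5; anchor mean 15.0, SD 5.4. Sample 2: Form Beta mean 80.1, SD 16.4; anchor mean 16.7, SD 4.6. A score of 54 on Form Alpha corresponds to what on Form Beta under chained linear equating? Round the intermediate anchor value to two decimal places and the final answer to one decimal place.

38.9

Form Alpha → anchor (Sample 1): v = (5.4/12.5)(54 − 76.8) + 15.0 = 5.15
anchor → Form Beta (Sample 2): y = (16.4/4.6)(5.15 − 16.7) + 80.1 = 38.9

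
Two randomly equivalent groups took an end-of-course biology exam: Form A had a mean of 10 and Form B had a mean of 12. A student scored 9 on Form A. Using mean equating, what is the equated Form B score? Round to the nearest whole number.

Mean equating: y = x + (M_Y − M_X) = 9 + (12 − 10) = 11

11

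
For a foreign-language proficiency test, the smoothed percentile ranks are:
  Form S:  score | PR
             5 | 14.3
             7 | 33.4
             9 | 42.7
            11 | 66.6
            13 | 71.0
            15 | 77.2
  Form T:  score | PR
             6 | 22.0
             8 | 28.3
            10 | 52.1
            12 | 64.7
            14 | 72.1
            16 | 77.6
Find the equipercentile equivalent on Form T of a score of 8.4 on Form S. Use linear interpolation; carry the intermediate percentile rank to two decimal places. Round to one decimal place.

PR of 8.4 on Form S: 33.4 + (8.4 − 7)/(9 − 7) × (42.7 − 33.4) = 39.91
On Form T, PR 39.91 falls between score 8 (PR 28.3) and 10 (PR 52.1).
Interpolate: 8 + (39.91 − 28.3)/(52.1 − 28.3) × (10 − 8) = 9.0

9.0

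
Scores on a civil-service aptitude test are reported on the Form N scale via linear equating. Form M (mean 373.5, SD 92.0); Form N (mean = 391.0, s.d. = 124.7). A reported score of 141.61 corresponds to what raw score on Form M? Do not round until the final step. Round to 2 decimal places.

189.51

Invert y = (SD_Y/SD_X)(x − M_X) + M_Y:
x = (SD_X/SD_Y)(y − M_Y) + M_X = (92.0/124.7)(141.61 − 391.0) + 373.5
x = 0.737771 × -249.390 + 373.5 = 189.51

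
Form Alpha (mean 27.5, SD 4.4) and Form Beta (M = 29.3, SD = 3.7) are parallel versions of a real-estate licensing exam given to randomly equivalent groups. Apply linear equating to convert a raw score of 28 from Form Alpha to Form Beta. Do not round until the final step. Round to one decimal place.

29.7

Linear equating: y = (SD_Y/SD_X)(x − M_X) + M_Y
y = (3.7/4.4)(28 − 27.5) + 29.3
y = 0.840909 × 0.5 + 29.3 = 0.4205 + 29.3 = 29.7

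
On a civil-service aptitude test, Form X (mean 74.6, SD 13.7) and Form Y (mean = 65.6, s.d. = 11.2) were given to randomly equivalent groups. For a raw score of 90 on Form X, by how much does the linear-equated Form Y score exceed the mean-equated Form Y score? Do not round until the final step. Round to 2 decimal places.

-2.81

Mean-equated: 90 + (65.6 − 74.6) = 81.00
Linear-equated: (11.2/13.7)(90 − 74.6) + 65.6 = 78.190
Difference = 78.190 − 81.00 = -2.81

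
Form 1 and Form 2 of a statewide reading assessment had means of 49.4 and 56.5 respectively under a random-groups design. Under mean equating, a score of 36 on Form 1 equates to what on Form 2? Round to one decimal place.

Mean equating: y = x + (M_Y − M_X) = 36 + (56.5 − 49.4) = 43.1

43.1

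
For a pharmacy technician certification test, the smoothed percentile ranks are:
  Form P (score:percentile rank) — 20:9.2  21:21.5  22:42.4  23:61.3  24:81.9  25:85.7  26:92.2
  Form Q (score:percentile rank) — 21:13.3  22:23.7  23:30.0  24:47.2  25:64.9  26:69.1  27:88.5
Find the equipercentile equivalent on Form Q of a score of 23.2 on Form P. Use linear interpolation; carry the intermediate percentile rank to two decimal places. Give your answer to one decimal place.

25.1

PR of 23.2 on Form P: 61.3 + (23.2 − 23)/(24 − 23) × (81.9 − 61.3) = 65.42
On Form Q, PR 65.42 falls between score 25 (PR 64.9) and 26 (PR 69.1).
Interpolate: 25 + (65.42 − 64.9)/(69.1 − 64.9) × (26 − 25) = 25.1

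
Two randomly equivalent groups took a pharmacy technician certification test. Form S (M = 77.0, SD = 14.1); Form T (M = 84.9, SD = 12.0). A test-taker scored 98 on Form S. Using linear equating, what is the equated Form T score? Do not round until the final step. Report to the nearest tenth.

102.8

Linear equating: y = (SD_Y/SD_X)(x − M_X) + M_Y
y = (12.0/14.1)(98 − 77.0) + 84.9
y = 0.851064 × 21.0 + 84.9 = 17.8723 + 84.9 = 102.8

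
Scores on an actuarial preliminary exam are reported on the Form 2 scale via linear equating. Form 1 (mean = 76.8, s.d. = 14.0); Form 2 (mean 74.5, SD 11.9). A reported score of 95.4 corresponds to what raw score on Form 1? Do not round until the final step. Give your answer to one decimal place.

101.4

Invert y = (SD_Y/SD_X)(x − M_X) + M_Y:
x = (SD_X/SD_Y)(y − M_Y) + M_X = (14.0/11.9)(95.4 − 74.5) + 76.8
x = 1.176471 × 20.900 + 76.8 = 101.4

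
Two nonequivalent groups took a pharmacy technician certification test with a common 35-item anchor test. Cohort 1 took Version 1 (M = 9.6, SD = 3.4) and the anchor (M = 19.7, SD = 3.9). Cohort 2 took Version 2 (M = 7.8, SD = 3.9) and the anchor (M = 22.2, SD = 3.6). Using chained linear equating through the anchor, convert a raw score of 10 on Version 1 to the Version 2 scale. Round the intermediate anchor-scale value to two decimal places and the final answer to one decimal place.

5.6

Version 1 → anchor (Cohort 1): v = (3.9/3.4)(10 − 9.6) + 19.7 = 20.16
anchor → Version 2 (Cohort 2): y = (3.9/3.6)(20.16 − 22.2) + 7.8 = 5.6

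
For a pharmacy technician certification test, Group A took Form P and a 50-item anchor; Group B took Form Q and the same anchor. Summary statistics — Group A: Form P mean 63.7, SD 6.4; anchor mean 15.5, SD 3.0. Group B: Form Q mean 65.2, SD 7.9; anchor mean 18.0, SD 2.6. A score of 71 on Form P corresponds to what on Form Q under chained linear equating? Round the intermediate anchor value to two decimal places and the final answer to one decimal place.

68.0

Form P → anchor (Group A): v = (3.0/6.4)(71 − 63.7) + 15.5 = 18.92
anchor → Form Q (Group B): y = (7.9/2.6)(18.92 − 18.0) + 65.2 = 68.0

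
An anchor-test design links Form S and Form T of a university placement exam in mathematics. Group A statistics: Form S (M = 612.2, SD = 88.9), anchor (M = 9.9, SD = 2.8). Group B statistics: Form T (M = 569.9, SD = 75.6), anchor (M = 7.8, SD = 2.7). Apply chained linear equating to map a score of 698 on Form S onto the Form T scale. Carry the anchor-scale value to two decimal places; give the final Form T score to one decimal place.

Form S → anchor (Group A): v = (2.8/88.9)(698 − 612.2) + 9.9 = 12.60
anchor → Form T (Group B): y = (75.6/2.7)(12.60 − 7.8) + 569.9 = 704.3

704.3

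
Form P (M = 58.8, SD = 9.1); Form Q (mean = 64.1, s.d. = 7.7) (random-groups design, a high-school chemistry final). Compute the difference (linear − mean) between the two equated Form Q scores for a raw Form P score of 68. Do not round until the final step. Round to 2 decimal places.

-1.42

Mean-equated: 68 + (64.1 − 58.8) = 73.30
Linear-equated: (7.7/9.1)(68 − 58.8) + 64.1 = 71.885
Difference = 71.885 − 73.30 = -1.42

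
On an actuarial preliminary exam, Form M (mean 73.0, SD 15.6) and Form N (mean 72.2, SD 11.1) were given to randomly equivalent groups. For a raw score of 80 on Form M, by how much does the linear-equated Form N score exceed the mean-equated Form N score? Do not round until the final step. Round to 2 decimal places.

Mean-equated: 80 + (72.2 − 73.0) = 79.20
Linear-equated: (11.1/15.6)(80 − 73.0) + 72.2 = 77.181
Difference = 77.181 − 79.20 = -2.02

-2.02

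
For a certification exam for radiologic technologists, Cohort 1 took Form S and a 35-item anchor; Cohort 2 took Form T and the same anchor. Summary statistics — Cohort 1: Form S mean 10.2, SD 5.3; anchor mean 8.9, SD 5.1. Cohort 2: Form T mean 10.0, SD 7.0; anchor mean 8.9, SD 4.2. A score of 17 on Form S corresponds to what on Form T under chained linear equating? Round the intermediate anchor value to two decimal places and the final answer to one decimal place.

20.9

Form S → anchor (Cohort 1): v = (5.1/5.3)(17 − 10.2) + 8.9 = 15.44
anchor → Form T (Cohort 2): y = (7.0/4.2)(15.44 − 8.9) + 10.0 = 20.9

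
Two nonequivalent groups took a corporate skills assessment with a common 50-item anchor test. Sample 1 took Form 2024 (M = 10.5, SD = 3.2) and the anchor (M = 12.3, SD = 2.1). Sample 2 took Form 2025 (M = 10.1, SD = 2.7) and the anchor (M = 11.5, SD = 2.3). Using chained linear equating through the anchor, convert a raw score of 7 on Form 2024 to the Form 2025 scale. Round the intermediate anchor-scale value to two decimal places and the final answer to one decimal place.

Form 2024 → anchor (Sample 1): v = (2.1/3.2)(7 − 10.5) + 12.3 = 10.00
anchor → Form 2025 (Sample 2): y = (2.7/2.3)(10.00 − 11.5) + 10.1 = 8.3

8.3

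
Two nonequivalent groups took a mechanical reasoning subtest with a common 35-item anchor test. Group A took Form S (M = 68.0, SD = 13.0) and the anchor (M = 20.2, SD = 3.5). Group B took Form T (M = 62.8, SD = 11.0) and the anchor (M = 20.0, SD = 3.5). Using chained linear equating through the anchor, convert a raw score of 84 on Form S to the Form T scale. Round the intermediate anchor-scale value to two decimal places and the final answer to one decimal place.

77.0

Form S → anchor (Group A): v = (3.5/13.0)(84 − 68.0) + 20.2 = 24.51
anchor → Form T (Group B): y = (11.0/3.5)(24.51 − 20.0) + 62.8 = 77.0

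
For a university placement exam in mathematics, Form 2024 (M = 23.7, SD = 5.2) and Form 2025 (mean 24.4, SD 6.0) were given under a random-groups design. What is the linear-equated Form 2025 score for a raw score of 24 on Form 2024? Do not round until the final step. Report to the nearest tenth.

Linear equating: y = (SD_Y/SD_X)(x − M_X) + M_Y
y = (6.0/5.2)(24 − 23.7) + 24.4
y = 1.153846 × 0.3 + 24.4 = 0.3462 + 24.4 = 24.7

24.7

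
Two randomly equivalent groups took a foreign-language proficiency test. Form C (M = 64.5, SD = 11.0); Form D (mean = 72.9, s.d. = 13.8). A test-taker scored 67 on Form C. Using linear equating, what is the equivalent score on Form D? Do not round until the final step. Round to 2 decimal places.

76.04

Linear equating: y = (SD_Y/SD_X)(x − M_X) + M_Y
y = (13.8/11.0)(67 − 64.5) + 72.9
y = 1.254545 × 2.5 + 72.9 = 3.1364 + 72.9 = 76.04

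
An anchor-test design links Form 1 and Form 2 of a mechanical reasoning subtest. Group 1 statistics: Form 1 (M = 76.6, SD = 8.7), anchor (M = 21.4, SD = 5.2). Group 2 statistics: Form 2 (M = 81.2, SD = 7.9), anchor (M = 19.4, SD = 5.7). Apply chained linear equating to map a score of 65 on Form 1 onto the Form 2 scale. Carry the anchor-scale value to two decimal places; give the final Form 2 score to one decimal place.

74.4

Form 1 → anchor (Group 1): v = (5.2/8.7)(65 − 76.6) + 21.4 = 14.47
anchor → Form 2 (Group 2): y = (7.9/5.7)(14.47 − 19.4) + 81.2 = 74.4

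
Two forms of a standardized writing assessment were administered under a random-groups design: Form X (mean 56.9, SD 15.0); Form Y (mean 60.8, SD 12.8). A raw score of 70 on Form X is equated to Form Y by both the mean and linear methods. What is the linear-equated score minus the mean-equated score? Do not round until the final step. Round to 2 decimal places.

Mean-equated: 70 + (60.8 − 56.9) = 73.90
Linear-equated: (12.8/15.0)(70 − 56.9) + 60.8 = 71.979
Difference = 71.979 − 73.90 = -1.92

-1.92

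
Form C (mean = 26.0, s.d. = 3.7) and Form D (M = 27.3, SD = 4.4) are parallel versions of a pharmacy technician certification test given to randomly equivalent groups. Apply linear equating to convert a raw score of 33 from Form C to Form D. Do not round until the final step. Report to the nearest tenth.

35.6

Linear equating: y = (SD_Y/SD_X)(x − M_X) + M_Y
y = (4.4/3.7)(33 − 26.0) + 27.3
y = 1.189189 × 7.0 + 27.3 = 8.3243 + 27.3 = 35.6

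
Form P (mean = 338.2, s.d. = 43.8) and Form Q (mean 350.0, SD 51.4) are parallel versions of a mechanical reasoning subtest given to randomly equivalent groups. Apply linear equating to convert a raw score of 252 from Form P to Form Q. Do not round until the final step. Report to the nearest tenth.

248.8

Linear equating: y = (SD_Y/SD_X)(x − M_X) + M_Y
y = (51.4/43.8)(252 − 338.2) + 350.0
y = 1.173516 × -86.2 + 350.0 = -101.1571 + 350.0 = 248.8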